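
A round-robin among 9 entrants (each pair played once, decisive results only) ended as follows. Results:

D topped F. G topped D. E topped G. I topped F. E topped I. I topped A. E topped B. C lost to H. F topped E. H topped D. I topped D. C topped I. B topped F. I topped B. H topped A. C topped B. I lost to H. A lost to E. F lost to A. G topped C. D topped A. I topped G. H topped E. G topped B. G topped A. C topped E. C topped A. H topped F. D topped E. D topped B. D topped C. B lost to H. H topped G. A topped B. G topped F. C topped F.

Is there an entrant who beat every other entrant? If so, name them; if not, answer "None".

H

H has 8 wins out of 8 opponents — a perfect record.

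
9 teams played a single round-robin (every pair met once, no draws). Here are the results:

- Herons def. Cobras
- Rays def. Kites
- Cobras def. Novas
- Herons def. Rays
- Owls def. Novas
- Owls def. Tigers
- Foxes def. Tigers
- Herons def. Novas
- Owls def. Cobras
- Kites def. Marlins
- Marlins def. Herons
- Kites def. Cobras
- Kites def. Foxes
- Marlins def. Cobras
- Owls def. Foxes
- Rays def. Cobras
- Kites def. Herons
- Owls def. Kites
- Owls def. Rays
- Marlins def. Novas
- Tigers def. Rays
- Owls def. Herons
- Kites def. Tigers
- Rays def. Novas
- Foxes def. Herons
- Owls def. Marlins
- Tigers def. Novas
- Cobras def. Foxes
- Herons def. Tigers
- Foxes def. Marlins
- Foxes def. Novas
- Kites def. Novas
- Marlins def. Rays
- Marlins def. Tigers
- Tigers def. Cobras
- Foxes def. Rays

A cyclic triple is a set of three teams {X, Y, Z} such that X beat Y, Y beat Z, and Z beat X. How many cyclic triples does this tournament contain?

8

Win totals: Foxes 5, Marlins 5, Kites 6, Cobras 2, Owls 8, Tigers 3, Novas 0, Rays 3, Herons 4.
A team with w wins dominates both others in C(w,2) triples; summing gives 10 + 10 + 15 + 1 + 28 + 3 + 0 + 3 + 6 = 76 transitive triples.
Total triples C(9,3) = 84, so cyclic triples = 84 − 76 = 8.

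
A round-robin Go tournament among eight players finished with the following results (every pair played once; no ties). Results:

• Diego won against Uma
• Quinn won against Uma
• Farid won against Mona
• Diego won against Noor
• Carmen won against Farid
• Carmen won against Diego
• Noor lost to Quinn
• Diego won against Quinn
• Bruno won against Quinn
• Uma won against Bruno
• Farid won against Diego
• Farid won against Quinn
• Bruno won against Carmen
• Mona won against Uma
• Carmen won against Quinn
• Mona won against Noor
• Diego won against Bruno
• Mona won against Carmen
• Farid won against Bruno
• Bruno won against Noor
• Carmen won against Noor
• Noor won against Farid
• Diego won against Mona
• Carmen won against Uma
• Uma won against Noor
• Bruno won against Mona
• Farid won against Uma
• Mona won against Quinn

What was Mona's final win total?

4

Mona's results: beat Carmen, Quinn, Noor, Uma; lost to Diego, Farid, Bruno.
That is 4 wins.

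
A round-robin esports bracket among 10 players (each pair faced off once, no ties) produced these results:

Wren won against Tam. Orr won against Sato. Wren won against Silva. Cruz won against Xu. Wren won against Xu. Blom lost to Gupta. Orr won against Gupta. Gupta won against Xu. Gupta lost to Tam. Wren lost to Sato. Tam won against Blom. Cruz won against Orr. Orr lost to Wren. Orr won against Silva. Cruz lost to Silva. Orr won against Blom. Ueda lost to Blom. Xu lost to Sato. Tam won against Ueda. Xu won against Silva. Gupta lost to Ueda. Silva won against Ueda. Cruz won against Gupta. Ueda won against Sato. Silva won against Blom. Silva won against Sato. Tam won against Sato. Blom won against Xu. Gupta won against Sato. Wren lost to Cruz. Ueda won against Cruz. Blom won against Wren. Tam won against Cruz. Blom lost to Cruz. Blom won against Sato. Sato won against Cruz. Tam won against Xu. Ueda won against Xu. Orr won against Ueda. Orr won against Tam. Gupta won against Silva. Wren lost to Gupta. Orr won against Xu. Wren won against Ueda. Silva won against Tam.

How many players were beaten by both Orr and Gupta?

4

Orr beat: Xu, Blom, Sato, Ueda, Gupta, Silva, Tam.
Gupta beat: Xu, Blom, Sato, Wren, Silva.
Both beat: Xu, Blom, Sato, Silva — 4.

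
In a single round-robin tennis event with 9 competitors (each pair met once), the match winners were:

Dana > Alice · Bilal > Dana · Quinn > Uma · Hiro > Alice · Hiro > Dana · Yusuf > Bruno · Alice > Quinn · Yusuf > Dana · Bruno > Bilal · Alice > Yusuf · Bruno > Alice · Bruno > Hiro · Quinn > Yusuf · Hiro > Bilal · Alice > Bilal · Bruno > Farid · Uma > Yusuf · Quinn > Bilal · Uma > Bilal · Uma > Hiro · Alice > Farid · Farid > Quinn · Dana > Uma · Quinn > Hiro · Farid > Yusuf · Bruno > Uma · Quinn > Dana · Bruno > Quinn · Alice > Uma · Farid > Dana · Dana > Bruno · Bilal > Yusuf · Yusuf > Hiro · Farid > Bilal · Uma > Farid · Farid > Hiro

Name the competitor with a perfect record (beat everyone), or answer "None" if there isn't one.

None

Highest win total is Bruno with 6 (out of 8 possible).
Bruno lost to Yusuf, Dana, so no competitor went undefeated.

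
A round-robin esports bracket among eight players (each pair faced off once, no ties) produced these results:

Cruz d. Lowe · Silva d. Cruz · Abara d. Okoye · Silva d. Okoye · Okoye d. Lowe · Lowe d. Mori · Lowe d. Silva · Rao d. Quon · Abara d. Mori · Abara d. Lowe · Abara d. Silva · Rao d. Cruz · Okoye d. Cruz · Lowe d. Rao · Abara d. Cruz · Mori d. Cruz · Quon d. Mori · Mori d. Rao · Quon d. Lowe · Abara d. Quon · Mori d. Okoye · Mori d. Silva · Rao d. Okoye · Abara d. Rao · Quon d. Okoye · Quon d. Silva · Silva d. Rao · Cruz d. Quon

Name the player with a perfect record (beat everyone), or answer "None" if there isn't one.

Abara has 7 wins out of 7 opponents — a perfect record.

Abara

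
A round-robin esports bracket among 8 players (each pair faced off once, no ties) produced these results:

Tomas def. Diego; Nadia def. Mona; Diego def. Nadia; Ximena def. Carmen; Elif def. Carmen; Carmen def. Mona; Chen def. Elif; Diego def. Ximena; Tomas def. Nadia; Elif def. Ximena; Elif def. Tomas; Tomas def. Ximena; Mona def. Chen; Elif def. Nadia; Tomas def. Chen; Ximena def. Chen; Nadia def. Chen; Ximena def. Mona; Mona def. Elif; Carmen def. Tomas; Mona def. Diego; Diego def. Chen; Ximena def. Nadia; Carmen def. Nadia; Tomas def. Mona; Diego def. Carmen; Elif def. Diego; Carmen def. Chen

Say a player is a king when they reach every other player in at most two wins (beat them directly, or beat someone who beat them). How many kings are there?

6

Nadia cannot reach Carmen, Tomas, Ximena in two steps.
Elif reaches everyone (king).
Diego reaches everyone (king).
Carmen reaches everyone (king).
Tomas reaches everyone (king).
Chen cannot reach Mona in two steps.
Mona reaches everyone (king).
Ximena reaches everyone (king).
Kings: Elif, Diego, Carmen, Tomas, Mona, Ximena — 6.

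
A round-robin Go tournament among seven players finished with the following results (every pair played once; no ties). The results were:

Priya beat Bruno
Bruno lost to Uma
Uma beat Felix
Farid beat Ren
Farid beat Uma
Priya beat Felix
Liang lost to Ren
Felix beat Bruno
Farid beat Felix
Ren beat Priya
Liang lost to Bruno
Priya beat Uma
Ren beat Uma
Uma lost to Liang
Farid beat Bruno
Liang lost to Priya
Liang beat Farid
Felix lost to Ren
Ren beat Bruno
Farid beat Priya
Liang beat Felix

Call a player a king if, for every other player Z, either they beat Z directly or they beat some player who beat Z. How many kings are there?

Farid reaches everyone (king).
Liang reaches everyone (king).
Felix cannot reach Farid, Ren, Uma, Priya in two steps.
Ren reaches everyone (king).
Uma cannot reach Farid, Ren, Priya in two steps.
Bruno cannot reach Ren, Priya in two steps.
Priya cannot reach Ren in two steps.
Kings: Farid, Liang, Ren — 3.

3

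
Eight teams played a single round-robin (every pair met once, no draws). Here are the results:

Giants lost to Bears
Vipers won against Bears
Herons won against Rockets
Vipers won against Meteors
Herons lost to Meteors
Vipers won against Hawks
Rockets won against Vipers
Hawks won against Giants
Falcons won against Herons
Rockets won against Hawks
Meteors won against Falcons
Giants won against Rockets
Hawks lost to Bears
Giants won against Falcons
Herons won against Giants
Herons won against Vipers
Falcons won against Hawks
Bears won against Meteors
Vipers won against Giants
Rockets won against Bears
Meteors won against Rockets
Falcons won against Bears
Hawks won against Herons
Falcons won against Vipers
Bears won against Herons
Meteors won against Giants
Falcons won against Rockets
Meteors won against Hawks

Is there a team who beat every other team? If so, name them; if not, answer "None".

Highest win total is Meteors with 5 (out of 7 possible).
Meteors lost to Bears, Vipers, so no team went undefeated.

None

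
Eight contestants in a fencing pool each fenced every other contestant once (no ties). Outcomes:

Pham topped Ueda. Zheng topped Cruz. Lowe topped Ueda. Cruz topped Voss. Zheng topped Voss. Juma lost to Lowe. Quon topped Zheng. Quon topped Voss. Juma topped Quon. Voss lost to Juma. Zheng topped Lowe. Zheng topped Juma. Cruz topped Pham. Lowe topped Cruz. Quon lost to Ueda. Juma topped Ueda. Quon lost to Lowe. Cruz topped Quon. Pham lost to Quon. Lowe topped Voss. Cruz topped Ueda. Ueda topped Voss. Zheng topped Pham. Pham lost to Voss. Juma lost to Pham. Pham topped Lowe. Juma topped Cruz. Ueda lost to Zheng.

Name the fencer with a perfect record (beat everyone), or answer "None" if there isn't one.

None

Highest win total is Zheng with 6 (out of 7 possible).
Zheng lost to Quon, so no fencer went undefeated.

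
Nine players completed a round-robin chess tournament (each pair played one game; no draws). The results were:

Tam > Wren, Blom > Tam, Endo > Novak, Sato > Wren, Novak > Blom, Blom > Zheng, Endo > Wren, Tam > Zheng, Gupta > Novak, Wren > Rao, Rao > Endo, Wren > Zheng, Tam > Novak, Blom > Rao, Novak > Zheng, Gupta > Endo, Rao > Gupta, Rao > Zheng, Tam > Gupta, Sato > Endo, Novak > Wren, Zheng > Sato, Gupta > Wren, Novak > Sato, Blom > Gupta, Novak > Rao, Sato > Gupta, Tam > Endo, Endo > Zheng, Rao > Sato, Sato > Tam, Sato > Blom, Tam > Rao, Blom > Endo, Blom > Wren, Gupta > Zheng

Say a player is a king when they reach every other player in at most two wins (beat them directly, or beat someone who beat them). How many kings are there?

5

Sato reaches everyone (king).
Blom reaches everyone (king).
Tam reaches everyone (king).
Wren cannot reach Blom, Tam, Novak in two steps.
Novak reaches everyone (king).
Gupta cannot reach Tam in two steps.
Zheng cannot reach Novak, Rao in two steps.
Rao reaches everyone (king).
Endo cannot reach Tam, Gupta in two steps.
Kings: Sato, Blom, Tam, Novak, Rao — 5.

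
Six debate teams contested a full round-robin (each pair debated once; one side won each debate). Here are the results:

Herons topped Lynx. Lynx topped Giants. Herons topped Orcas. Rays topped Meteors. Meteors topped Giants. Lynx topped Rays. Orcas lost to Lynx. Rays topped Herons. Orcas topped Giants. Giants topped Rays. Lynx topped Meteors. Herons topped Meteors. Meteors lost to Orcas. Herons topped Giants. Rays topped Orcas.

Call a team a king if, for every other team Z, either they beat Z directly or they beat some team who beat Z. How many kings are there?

3

Lynx reaches everyone (king).
Rays reaches everyone (king).
Orcas cannot reach Lynx, Herons in two steps.
Meteors cannot reach Lynx, Orcas, Herons in two steps.
Herons reaches everyone (king).
Giants cannot reach Lynx in two steps.
Kings: Lynx, Rays, Herons — 3.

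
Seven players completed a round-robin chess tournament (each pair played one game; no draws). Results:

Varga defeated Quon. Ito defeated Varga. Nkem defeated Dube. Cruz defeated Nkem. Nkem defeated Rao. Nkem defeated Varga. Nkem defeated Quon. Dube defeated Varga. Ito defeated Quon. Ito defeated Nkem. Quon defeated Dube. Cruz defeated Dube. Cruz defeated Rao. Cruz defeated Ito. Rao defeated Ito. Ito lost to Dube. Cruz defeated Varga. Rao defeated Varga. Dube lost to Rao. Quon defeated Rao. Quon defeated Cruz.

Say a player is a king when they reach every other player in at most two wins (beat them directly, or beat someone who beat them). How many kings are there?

Quon reaches everyone (king).
Varga cannot reach Ito, Nkem in two steps.
Dube cannot reach Rao, Cruz in two steps.
Ito reaches everyone (king).
Nkem reaches everyone (king).
Rao cannot reach Cruz in two steps.
Cruz reaches everyone (king).
Kings: Quon, Ito, Nkem, Cruz — 4.

4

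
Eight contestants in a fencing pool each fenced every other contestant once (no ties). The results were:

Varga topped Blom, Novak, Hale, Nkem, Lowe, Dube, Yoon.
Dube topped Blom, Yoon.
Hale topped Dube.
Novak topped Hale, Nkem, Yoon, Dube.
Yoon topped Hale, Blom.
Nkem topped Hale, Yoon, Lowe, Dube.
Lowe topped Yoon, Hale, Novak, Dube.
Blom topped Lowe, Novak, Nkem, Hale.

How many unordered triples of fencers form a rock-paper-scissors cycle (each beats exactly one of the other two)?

Win totals: Yoon 2, Nkem 4, Blom 4, Novak 4, Hale 1, Varga 7, Lowe 4, Dube 2.
A fencer with w wins dominates both others in C(w,2) triples; summing gives 1 + 6 + 6 + 6 + 0 + 21 + 6 + 1 = 47 transitive triples.
Total triples C(8,3) = 56, so cyclic triples = 56 − 47 = 9.

9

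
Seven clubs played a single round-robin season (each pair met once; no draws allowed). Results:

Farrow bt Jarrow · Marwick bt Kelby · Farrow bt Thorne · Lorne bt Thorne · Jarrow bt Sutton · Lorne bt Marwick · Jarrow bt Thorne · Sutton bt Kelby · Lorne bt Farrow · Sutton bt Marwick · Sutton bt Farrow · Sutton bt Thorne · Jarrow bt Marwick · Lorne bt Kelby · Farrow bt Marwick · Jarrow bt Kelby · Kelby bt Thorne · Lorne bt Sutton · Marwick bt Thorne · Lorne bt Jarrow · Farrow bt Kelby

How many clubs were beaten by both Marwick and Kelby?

1

Marwick beat: Kelby, Thorne.
Kelby beat: Thorne.
Both beat: Thorne — 1.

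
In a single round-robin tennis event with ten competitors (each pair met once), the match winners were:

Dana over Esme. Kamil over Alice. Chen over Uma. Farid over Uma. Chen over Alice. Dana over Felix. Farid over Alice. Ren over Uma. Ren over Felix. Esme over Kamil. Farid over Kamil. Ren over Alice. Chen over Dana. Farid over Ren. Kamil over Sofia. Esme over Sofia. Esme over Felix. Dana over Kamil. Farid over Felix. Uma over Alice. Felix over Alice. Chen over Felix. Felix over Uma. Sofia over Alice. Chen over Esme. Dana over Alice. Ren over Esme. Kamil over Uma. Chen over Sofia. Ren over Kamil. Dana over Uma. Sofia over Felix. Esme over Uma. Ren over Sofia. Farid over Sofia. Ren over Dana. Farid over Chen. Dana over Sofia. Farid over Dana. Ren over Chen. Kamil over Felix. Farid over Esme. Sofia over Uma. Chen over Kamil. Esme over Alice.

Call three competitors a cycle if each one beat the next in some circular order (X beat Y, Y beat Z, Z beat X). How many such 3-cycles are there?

0

Win totals: Uma 1, Ren 8, Sofia 3, Dana 6, Alice 0, Kamil 4, Chen 7, Esme 5, Felix 2, Farid 9.
A competitor with w wins dominates both others in C(w,2) triples; summing gives 0 + 28 + 3 + 15 + 0 + 6 + 21 + 10 + 1 + 36 = 120 transitive triples.
Total triples C(10,3) = 120, so cyclic triples = 120 − 120 = 0.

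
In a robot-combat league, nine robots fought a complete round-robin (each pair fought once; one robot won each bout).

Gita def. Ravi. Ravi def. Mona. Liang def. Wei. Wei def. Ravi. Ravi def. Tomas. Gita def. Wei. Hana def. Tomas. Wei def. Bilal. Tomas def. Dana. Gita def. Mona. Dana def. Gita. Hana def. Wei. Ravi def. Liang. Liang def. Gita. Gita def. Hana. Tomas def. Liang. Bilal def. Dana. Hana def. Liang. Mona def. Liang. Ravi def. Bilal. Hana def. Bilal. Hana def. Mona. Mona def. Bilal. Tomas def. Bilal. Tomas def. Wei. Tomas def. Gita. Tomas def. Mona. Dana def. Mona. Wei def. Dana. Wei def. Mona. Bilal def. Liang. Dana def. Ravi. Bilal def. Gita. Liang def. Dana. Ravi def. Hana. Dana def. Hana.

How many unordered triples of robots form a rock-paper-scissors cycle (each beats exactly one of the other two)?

Win totals: Bilal 3, Gita 4, Ravi 5, Wei 4, Dana 4, Mona 2, Hana 5, Liang 3, Tomas 6.
A robot with w wins dominates both others in C(w,2) triples; summing gives 3 + 6 + 10 + 6 + 6 + 1 + 10 + 3 + 15 = 60 transitive triples.
Total triples C(9,3) = 84, so cyclic triples = 84 − 60 = 24.

24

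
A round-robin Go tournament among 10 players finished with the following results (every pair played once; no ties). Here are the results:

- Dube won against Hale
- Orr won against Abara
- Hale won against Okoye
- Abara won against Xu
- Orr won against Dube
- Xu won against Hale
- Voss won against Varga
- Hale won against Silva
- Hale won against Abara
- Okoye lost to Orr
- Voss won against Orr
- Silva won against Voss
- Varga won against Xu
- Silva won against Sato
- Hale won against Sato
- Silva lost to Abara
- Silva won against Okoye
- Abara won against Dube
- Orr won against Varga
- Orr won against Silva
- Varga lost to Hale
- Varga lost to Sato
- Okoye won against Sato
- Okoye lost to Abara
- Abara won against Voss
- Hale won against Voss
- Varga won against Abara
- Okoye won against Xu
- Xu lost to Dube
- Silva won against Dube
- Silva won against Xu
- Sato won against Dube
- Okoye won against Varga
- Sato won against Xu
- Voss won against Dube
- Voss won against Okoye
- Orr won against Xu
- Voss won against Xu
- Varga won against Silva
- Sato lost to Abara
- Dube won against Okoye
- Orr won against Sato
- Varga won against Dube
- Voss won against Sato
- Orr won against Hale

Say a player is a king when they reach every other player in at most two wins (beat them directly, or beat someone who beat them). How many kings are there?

Abara reaches everyone (king).
Silva cannot reach Abara in two steps.
Dube cannot reach Orr in two steps.
Orr reaches everyone (king).
Xu cannot reach Dube, Orr in two steps.
Voss reaches everyone (king).
Sato cannot reach Orr, Voss in two steps.
Okoye cannot reach Orr, Voss in two steps.
Varga cannot reach Orr in two steps.
Hale reaches everyone (king).
Kings: Abara, Orr, Voss, Hale — 4.

4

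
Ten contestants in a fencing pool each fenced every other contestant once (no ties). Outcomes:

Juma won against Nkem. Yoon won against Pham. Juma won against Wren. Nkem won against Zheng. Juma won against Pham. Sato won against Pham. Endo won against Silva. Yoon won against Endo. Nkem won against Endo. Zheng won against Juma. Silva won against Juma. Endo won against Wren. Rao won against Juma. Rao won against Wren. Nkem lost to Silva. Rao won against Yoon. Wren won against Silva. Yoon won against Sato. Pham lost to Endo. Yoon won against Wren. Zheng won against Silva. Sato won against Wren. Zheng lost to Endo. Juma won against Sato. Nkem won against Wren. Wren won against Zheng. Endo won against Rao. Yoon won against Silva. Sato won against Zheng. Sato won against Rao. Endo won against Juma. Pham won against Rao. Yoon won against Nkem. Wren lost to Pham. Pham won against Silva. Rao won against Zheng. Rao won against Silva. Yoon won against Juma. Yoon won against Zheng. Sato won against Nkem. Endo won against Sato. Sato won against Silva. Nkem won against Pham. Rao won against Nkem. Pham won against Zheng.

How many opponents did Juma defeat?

4

Juma's results: beat Nkem, Pham, Sato, Wren; lost to Yoon, Zheng, Silva, Endo, Rao.
That is 4 wins.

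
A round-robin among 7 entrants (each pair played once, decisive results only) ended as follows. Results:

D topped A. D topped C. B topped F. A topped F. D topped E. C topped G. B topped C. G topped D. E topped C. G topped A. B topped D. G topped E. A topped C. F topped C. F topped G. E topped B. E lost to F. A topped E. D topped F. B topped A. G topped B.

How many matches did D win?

D's results: beat A, C, E, F; lost to B, G.
That is 4 wins.

4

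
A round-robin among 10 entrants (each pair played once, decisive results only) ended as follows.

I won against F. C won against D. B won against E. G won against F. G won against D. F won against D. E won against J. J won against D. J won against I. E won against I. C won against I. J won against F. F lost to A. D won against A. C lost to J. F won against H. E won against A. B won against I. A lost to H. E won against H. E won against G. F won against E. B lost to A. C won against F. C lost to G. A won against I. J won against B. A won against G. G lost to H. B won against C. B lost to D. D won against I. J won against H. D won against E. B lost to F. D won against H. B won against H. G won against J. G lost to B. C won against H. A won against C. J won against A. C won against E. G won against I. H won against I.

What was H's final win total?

3

H's results: beat A, G, I; lost to B, C, D, E, F, J.
That is 3 wins.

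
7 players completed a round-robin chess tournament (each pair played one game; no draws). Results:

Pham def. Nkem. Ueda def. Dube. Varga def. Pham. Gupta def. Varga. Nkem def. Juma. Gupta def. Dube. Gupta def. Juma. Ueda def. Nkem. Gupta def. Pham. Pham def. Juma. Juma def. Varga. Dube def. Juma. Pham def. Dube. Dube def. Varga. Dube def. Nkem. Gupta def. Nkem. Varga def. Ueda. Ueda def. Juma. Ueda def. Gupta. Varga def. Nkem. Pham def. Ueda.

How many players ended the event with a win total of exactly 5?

Win totals: Juma 1, Ueda 4, Varga 3, Pham 4, Dube 3, Nkem 1, Gupta 5.
Exactly 5: Gupta — 1 player.

1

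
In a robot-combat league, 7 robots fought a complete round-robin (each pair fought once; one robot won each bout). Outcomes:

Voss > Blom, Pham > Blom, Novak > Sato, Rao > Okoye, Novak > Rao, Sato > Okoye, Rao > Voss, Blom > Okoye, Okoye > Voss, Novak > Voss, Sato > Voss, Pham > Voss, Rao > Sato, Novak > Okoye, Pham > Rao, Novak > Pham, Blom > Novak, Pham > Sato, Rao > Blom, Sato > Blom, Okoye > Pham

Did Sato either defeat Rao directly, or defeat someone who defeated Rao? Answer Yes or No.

Sato did not beat Rao directly.
Sato beat Voss, Okoye, Blom, but each of them lost to Rao. No two-step path.

No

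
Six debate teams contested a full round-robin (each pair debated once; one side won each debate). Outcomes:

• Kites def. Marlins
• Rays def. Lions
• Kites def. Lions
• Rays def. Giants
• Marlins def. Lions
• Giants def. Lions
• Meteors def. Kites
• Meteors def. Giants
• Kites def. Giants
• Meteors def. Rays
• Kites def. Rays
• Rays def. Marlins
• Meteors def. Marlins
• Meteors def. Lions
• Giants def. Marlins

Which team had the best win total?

Meteors

Win totals: Giants 2, Rays 3, Meteors 5, Lions 0, Kites 4, Marlins 1.
Meteors leads with 5 wins (next highest: 4).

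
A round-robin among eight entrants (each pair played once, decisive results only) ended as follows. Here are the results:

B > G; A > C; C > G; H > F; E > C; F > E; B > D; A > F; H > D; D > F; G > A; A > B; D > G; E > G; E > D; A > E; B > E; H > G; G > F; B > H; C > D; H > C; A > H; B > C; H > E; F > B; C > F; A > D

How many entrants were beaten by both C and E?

C beat: D, F, G.
E beat: C, D, G.
Both beat: D, G — 2.

2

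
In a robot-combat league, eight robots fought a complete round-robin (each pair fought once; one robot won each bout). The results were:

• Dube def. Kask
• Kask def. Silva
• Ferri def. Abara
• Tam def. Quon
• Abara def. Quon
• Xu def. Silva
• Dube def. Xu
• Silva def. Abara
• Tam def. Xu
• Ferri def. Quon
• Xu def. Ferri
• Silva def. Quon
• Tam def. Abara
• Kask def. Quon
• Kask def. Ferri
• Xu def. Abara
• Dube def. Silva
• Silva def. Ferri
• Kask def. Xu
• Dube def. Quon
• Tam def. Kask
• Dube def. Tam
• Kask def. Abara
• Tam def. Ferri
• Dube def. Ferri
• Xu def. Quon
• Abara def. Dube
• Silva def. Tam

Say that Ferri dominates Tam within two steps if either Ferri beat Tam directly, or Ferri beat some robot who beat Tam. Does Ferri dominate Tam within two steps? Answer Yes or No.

Ferri did not beat Tam directly.
Ferri beat Quon, Abara, but each of them lost to Tam. No two-step path.

No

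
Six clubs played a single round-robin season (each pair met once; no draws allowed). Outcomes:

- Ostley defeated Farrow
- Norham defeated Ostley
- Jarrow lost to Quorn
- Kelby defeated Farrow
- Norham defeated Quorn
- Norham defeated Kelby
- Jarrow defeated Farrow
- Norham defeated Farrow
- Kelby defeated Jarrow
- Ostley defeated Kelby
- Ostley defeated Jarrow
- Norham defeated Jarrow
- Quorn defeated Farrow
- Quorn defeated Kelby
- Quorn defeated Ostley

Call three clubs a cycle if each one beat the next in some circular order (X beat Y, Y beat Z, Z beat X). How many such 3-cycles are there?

Of the C(6,3) = 20 triples, the cyclic ones are: none.
That is 0.

0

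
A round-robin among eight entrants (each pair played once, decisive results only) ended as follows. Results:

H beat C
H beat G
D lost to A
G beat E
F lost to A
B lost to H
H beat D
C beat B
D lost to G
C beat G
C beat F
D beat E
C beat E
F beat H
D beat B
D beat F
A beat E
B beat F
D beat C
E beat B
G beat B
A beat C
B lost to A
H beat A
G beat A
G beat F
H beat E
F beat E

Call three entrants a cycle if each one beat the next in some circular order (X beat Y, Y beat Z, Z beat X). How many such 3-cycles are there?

Win totals: A 5, B 1, C 4, D 4, E 1, F 2, G 5, H 6.
An entrant with w wins dominates both others in C(w,2) triples; summing gives 10 + 0 + 6 + 6 + 0 + 1 + 10 + 15 = 48 transitive triples.
Total triples C(8,3) = 56, so cyclic triples = 56 − 48 = 8.

8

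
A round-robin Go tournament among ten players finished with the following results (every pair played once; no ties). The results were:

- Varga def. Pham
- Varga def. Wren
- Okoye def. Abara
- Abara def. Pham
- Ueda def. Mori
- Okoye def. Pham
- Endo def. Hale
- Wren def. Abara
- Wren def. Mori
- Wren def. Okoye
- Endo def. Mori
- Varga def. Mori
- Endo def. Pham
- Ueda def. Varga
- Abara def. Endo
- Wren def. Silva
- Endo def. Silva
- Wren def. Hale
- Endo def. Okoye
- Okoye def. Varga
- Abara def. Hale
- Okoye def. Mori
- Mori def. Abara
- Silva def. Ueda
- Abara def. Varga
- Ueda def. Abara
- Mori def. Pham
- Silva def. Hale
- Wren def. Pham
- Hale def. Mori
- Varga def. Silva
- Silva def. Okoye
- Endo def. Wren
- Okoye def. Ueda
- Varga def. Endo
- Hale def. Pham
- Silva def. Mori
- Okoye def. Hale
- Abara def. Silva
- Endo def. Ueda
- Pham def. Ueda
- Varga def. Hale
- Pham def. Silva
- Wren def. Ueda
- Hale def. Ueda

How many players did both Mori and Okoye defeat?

2

Mori beat: Pham, Abara.
Okoye beat: Ueda, Pham, Varga, Abara, Hale, Mori.
Both beat: Pham, Abara — 2.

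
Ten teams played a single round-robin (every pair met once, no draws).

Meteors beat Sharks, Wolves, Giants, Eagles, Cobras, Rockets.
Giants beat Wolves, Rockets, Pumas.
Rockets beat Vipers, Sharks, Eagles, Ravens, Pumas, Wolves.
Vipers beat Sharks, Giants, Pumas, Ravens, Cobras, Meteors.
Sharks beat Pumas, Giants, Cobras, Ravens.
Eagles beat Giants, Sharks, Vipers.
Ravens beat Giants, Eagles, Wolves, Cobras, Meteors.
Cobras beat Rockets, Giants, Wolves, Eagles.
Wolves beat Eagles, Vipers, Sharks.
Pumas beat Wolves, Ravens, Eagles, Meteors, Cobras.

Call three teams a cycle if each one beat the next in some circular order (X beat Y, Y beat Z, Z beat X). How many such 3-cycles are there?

Win totals: Giants 3, Cobras 4, Ravens 5, Rockets 6, Vipers 6, Sharks 4, Wolves 3, Pumas 5, Meteors 6, Eagles 3.
A team with w wins dominates both others in C(w,2) triples; summing gives 3 + 6 + 10 + 15 + 15 + 6 + 3 + 10 + 15 + 3 = 86 transitive triples.
Total triples C(10,3) = 120, so cyclic triples = 120 − 86 = 34.

34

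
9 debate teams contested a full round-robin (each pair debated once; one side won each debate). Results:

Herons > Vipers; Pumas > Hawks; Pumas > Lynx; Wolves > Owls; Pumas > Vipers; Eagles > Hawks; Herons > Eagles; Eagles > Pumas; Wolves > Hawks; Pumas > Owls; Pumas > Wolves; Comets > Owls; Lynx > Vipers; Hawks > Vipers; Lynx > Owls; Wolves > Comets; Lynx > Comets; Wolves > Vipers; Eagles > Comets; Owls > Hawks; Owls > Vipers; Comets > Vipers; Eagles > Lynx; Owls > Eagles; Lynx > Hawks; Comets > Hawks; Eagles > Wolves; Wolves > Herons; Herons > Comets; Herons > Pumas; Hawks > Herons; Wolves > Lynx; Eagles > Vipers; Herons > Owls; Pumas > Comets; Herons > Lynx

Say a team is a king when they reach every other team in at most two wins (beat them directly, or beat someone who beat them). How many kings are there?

Vipers cannot reach Lynx, Owls, Hawks, Wolves, Herons, Eagles, Pumas, Comets in two steps.
Lynx cannot reach Wolves, Pumas in two steps.
Owls reaches everyone (king).
Hawks cannot reach Wolves in two steps.
Wolves reaches everyone (king).
Herons reaches everyone (king).
Eagles reaches everyone (king).
Pumas reaches everyone (king).
Comets cannot reach Lynx, Wolves, Pumas in two steps.
Kings: Owls, Wolves, Herons, Eagles, Pumas — 5.

5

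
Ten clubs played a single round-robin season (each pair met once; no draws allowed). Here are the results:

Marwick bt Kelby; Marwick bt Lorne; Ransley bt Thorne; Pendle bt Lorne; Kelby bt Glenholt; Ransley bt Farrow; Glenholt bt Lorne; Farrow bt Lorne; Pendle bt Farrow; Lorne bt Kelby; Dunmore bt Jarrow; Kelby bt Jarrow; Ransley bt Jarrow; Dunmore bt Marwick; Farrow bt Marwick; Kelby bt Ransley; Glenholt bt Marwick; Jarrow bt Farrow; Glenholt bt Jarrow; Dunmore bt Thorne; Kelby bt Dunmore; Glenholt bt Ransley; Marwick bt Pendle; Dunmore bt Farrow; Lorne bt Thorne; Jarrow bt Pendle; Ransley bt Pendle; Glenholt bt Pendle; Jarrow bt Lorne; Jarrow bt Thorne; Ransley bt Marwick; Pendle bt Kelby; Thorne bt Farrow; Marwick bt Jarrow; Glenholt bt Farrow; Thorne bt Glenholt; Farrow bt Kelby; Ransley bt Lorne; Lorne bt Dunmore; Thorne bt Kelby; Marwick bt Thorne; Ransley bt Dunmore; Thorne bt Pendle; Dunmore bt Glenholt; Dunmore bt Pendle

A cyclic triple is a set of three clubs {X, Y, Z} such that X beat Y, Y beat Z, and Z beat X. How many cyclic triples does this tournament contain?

32

Win totals: Glenholt 6, Marwick 5, Pendle 3, Farrow 3, Ransley 7, Lorne 3, Kelby 4, Thorne 4, Jarrow 4, Dunmore 6.
A club with w wins dominates both others in C(w,2) triples; summing gives 15 + 10 + 3 + 3 + 21 + 3 + 6 + 6 + 6 + 15 = 88 transitive triples.
Total triples C(10,3) = 120, so cyclic triples = 120 − 88 = 32.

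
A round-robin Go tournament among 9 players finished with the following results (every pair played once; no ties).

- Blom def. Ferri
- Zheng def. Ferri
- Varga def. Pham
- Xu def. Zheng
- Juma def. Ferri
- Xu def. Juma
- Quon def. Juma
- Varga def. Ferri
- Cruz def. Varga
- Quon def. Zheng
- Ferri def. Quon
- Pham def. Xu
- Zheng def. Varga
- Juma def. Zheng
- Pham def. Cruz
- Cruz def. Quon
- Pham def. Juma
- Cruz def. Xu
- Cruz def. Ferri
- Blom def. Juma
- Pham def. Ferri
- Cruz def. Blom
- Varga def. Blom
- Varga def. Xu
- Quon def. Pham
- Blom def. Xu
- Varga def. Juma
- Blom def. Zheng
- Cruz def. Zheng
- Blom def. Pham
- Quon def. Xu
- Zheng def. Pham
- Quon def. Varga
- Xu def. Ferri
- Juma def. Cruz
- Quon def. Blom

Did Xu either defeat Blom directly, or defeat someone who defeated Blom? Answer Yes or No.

Xu did not beat Blom directly.
Xu beat Juma, Ferri, Zheng, but each of them lost to Blom. No two-step path.

No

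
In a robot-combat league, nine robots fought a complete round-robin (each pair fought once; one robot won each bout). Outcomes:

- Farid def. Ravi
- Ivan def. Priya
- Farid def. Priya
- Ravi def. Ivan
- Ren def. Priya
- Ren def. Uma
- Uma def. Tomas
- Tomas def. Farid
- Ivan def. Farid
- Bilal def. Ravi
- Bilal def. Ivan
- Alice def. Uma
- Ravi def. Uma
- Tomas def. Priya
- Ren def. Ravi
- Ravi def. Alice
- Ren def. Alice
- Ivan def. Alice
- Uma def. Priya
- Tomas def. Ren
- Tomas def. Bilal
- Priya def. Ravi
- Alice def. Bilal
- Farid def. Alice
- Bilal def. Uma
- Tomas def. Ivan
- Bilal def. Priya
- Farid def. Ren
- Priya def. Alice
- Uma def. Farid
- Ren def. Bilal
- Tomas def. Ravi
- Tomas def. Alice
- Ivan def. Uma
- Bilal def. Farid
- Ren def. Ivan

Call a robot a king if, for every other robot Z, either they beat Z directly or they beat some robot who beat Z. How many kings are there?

Priya cannot reach Ren, Farid, Tomas in two steps.
Alice cannot reach Ren in two steps.
Bilal reaches everyone (king).
Ivan reaches everyone (king).
Uma reaches everyone (king).
Ren reaches everyone (king).
Ravi cannot reach Ren in two steps.
Farid cannot reach Tomas in two steps.
Tomas reaches everyone (king).
Kings: Bilal, Ivan, Uma, Ren, Tomas — 5.

5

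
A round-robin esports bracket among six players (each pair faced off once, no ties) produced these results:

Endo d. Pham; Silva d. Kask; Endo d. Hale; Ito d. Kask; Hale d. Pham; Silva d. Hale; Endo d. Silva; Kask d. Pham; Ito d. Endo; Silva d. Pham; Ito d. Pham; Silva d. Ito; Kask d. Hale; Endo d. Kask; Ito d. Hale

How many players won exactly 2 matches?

1

Win totals: Pham 0, Ito 4, Endo 4, Silva 4, Hale 1, Kask 2.
Exactly 2: Kask — 1 player.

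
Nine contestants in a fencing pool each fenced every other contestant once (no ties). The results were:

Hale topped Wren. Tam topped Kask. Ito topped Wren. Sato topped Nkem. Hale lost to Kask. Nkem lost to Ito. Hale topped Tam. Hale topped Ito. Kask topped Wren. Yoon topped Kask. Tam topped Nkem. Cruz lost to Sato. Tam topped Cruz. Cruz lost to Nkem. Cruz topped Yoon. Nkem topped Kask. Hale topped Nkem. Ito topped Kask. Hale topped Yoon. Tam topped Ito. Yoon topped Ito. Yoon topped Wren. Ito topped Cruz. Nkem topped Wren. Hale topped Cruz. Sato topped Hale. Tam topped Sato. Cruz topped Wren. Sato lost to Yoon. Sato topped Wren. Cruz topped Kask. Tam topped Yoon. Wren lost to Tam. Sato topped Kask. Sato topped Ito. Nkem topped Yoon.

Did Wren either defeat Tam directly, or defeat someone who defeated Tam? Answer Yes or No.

Wren did not beat Tam directly.
Wren beat no one, so there is no intermediate fencer.

No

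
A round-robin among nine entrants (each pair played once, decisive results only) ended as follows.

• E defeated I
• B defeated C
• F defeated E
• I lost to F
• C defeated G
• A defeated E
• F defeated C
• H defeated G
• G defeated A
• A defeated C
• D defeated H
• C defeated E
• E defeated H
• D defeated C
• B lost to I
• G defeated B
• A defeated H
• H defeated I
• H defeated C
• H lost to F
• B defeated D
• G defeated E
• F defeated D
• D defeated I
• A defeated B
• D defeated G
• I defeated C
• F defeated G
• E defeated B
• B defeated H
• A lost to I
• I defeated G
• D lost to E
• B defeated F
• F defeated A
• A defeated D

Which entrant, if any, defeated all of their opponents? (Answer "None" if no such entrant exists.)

None

Highest win total is F with 7 (out of 8 possible).
F lost to B, so no entrant went undefeated.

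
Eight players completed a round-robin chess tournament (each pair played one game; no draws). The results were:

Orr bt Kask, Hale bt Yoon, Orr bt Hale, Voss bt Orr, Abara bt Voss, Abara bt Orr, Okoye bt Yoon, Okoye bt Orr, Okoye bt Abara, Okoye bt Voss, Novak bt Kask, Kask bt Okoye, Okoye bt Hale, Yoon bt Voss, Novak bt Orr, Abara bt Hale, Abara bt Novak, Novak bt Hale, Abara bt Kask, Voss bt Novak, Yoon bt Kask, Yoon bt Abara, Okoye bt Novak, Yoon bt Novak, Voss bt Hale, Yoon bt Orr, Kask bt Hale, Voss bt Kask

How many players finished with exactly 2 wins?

2

Win totals: Voss 4, Orr 2, Okoye 6, Hale 1, Yoon 5, Abara 5, Novak 3, Kask 2.
Exactly 2: Orr, Kask — 2 players.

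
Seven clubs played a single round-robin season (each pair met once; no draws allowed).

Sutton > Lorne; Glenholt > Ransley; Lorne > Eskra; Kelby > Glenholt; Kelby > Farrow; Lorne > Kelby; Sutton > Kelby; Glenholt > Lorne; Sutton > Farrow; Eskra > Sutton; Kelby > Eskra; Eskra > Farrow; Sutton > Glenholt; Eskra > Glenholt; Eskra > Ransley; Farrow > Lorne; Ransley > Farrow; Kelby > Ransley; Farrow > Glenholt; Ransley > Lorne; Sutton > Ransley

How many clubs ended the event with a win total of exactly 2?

4

Win totals: Eskra 4, Sutton 5, Farrow 2, Lorne 2, Glenholt 2, Kelby 4, Ransley 2.
Exactly 2: Farrow, Lorne, Glenholt, Ransley — 4 clubs.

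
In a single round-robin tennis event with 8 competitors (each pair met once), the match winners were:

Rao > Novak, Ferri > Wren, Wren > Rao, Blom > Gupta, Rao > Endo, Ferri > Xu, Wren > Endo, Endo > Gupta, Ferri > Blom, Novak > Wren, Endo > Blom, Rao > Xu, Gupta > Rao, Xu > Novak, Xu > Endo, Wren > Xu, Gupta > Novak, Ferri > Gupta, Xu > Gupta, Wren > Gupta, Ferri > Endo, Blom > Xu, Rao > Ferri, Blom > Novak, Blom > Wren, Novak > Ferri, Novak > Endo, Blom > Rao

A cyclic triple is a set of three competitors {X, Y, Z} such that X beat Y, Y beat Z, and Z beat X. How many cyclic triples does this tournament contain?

Win totals: Rao 4, Wren 4, Xu 3, Endo 2, Novak 3, Ferri 5, Blom 5, Gupta 2.
A competitor with w wins dominates both others in C(w,2) triples; summing gives 6 + 6 + 3 + 1 + 3 + 10 + 10 + 1 = 40 transitive triples.
Total triples C(8,3) = 56, so cyclic triples = 56 − 40 = 16.

16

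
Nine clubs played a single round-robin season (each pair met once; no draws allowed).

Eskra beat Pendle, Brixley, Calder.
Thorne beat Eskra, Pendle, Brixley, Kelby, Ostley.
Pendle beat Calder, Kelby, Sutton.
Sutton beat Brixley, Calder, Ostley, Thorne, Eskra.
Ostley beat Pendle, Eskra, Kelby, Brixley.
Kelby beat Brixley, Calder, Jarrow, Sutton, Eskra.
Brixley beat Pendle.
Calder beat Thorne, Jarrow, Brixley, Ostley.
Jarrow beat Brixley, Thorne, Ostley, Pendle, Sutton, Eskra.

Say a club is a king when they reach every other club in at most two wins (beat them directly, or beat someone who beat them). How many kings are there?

Thorne reaches everyone (king).
Sutton reaches everyone (king).
Calder reaches everyone (king).
Jarrow reaches everyone (king).
Eskra reaches everyone (king).
Pendle reaches everyone (king).
Kelby reaches everyone (king).
Brixley cannot reach Thorne, Jarrow, Eskra, Ostley in two steps.
Ostley cannot reach Thorne in two steps.
Kings: Thorne, Sutton, Calder, Jarrow, Eskra, Pendle, Kelby — 7.

7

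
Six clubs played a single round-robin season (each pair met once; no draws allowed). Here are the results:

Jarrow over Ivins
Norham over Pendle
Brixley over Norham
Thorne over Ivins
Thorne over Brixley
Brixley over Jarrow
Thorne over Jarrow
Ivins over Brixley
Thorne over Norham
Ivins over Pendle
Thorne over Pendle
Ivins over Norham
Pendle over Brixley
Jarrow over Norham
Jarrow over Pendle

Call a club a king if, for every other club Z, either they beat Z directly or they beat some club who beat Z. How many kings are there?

1

Pendle cannot reach Ivins, Thorne in two steps.
Norham cannot reach Ivins, Thorne, Jarrow in two steps.
Ivins cannot reach Thorne in two steps.
Brixley cannot reach Thorne in two steps.
Thorne reaches everyone (king).
Jarrow cannot reach Thorne in two steps.
Kings: Thorne — 1.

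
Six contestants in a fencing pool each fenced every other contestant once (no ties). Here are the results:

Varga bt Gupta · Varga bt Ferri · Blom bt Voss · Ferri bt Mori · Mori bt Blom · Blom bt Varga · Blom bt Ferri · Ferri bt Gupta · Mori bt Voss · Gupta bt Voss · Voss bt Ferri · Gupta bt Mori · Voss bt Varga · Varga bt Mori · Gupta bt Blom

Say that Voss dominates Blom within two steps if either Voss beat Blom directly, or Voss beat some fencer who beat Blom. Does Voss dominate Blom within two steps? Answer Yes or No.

No

Voss did not beat Blom directly.
Voss beat Varga, Ferri, but each of them lost to Blom. No two-step path.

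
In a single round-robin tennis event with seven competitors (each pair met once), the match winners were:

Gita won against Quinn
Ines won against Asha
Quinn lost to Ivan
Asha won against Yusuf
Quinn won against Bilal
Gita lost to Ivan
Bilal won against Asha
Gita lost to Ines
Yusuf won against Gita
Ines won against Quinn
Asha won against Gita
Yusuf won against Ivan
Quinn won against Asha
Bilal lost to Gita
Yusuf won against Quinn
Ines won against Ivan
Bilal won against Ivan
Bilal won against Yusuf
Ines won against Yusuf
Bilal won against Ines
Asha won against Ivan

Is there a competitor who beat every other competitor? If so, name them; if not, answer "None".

None

Highest win total is Ines with 5 (out of 6 possible).
Ines lost to Bilal, so no competitor went undefeated.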